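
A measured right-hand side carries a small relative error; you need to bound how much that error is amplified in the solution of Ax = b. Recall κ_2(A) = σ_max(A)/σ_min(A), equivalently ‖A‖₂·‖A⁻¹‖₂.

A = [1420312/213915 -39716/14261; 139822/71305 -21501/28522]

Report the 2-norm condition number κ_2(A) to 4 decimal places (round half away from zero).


123.4125

M = AᵀA = [87729516100/1830385089 -12183716125/610128363; -12183716125/610128363 6771735625/813504484]. tr(M)=2437063225/43322724, det(M)=250000/1203409
λ_max, λ_min = (2437063225/43322724 ± √5937717544583400625/1876858414780176)/2 = 225/4, 40000/10830681
σ_max=√(225/4)=(15/2), σ_min=√(40000/10830681)=(200/3291) → κ = 123.4125


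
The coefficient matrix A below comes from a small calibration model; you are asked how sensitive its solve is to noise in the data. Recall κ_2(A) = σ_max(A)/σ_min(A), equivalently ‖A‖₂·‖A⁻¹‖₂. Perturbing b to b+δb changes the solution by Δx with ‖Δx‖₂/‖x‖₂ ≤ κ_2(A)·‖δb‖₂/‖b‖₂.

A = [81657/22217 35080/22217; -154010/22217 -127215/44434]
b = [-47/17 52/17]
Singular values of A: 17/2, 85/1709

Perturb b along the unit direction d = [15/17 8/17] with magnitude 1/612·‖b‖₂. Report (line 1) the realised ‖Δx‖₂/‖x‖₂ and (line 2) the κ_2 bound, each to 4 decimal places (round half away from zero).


from the listed singular values, σ₁ = 17/2, σ_n = 85/1709
condition number: (17/2) ÷ (85/1709) = 170.9000
worst-case relative error ≤ 170.9000 × 1/612 = 0.2792
solve Ax = b  →  x = [7.2986 -18.7403]
2-norm of b is 4.1231; of x, 20.1114
with δb = [0.0059 0.0032], A·Δx = δb → ‖Δx‖ = 0.1355
dividing the unrounded norms, ‖Δx‖/‖x‖ = 0.0067
tightness: 0.0067 against a bound of 0.2792 (unrounded ratio ≈ 0.0241)

0.0067
0.2792


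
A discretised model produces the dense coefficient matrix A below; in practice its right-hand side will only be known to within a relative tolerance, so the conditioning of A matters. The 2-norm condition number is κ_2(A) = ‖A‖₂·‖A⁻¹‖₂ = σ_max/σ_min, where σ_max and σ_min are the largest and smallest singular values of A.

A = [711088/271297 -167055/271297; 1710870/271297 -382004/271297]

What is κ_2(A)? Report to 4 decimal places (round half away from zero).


M = AᵀA = [20311966276/435515161 -4570118280/435515161; -4570118280/435515161 1028606089/435515161]. tr(M)=12695165/259081, det(M)=9604/259081
solving λ² − 12695165/259081·λ + 9604/259081 = 0 gives λ = 49, 196/259081
κ = σ_max/σ_min = 7/(14/509) = 254.5000

254.5000


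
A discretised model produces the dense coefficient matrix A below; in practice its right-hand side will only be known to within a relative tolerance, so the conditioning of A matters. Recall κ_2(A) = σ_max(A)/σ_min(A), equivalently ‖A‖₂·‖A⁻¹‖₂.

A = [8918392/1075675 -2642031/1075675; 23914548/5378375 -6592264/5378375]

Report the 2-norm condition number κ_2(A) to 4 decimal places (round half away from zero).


126.5500

M = AᵀA = [8859337379536/100093140625 -2583798329448/100093140625; -2583798329448/100093140625 754208096089/100093140625]. tr(M)=15381672761/160149025, det(M)=92236816/160149025
char-poly roots: 2401/25 and 38416/6405961
κ_2(A) = √(λ_max/λ_min) = √((2401/25) / (38416/6405961)) = 126.5500


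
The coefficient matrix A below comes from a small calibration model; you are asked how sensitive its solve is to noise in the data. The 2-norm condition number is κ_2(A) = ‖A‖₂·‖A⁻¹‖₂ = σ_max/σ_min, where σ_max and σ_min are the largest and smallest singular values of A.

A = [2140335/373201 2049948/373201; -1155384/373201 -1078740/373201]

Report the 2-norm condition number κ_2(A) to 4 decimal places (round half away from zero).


189.2500

M = AᵀA = [20470401729/481934209 19494582660/481934209; 19494582660/481934209 18567359136/481934209]. tr(M)=46418265/573049, det(M)=104976/573049
λ_max, λ_min = (46418265/573049 ± √2154414700042929/328385156401)/2 = 81, 1296/573049
κ = σ_max/σ_min = 9/(36/757) = 189.2500


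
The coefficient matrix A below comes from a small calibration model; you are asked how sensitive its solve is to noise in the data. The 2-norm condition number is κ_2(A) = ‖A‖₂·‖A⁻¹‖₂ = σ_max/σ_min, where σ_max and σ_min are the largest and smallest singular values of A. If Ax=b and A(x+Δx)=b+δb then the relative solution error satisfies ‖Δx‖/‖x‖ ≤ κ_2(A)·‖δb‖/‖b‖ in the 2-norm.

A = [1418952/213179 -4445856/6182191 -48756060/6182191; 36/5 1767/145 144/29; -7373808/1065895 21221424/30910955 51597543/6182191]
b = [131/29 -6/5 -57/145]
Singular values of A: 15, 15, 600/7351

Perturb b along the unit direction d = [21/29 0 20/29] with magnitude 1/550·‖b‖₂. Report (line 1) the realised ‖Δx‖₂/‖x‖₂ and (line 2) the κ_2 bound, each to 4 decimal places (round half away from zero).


0.0028
0.3341

σ_max = 15, σ_min = 600/7351
κ_2(A) = 15 / (600/7351) = 183.7750
worst-case relative error ≤ 183.7750 × 1/550 = 0.3341
solve Ax = b  →  x = [22.1597 -21.3726 20.0786]
2-norm of b is 4.6904; of x, 36.7558
re-solving with b+δb shifts x by Δx of norm 0.1045
dividing the unrounded norms, ‖Δx‖/‖x‖ = 0.0028
so the bound overstates the realised error by a factor of ≈ 117.5454 (computed from the unrounded values)


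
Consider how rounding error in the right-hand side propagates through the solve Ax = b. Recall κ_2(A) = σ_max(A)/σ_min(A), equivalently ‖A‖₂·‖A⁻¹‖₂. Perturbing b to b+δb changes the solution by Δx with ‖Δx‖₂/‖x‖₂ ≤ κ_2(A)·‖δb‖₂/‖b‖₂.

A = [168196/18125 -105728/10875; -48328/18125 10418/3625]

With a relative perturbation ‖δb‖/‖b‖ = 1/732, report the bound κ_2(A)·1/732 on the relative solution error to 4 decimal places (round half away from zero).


AᵀA = [49000784/525625 -30869552/315375; -30869552/315375 19448356/189225]; tr = 1102516/5625, det = 3136/5625
char-poly roots: 196 and 16/5625
κ_2(A) = √(λ_max/λ_min) = √(196 / (16/5625)) = 262.5000
worst-case relative error ≤ 262.5000 × 1/732 = 0.3586

0.3586


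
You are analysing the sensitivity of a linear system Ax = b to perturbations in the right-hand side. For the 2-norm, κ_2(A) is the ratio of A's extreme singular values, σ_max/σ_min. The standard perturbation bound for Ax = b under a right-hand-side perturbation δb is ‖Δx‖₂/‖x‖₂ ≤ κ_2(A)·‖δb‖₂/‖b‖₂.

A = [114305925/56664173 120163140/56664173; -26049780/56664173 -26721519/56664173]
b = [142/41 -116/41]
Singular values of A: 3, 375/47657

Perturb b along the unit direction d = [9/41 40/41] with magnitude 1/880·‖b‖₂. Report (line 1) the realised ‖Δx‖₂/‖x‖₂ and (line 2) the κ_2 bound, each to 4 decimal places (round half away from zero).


largest singular value 3, smallest 375/47657
condition number: 3 ÷ (375/47657) = 381.2560
κ_2(A)·‖δb‖/‖b‖ = 0.4332
solve Ax = b  →  x = [184.9742 -174.3246]
‖b‖₂ = 4.4721 and ‖x‖₂ = 254.1742
with δb = [0.0011 0.0050], A·Δx = δb → ‖Δx‖ = 0.6458
dividing the unrounded norms, ‖Δx‖/‖x‖ = 0.0025
realised/bound (from unrounded values) ≈ 0.0059

0.0025
0.4332


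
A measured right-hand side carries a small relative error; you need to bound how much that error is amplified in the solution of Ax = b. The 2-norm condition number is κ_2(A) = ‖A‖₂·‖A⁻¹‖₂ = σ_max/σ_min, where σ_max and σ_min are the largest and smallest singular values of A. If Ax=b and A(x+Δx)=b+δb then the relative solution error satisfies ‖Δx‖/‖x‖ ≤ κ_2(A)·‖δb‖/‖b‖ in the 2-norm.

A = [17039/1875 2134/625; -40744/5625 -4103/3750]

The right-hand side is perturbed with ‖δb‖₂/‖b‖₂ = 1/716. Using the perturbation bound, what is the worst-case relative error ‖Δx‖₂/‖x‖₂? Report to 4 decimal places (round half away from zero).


0.0138

form AᵀA = [170920849/1265625 16433494/421875; 16433494/421875 7231081/562500] with trace 1198021/8100 and determinant 1771561/8100
char-poly roots: 14641/100 and 121/81
σ_max=√(14641/100)=(121/10), σ_min=√(121/81)=(11/9) → κ = 9.9000
κ_2(A)·‖δb‖/‖b‖ = 0.0138


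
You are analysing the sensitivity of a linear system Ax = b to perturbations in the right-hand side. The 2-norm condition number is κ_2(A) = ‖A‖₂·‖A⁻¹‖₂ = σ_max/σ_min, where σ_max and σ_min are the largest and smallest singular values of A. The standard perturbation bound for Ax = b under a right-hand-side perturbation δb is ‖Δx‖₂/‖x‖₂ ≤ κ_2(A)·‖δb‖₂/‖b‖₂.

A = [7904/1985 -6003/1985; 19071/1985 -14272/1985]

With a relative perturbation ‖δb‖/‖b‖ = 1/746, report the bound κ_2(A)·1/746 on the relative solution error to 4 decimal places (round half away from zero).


0.5322

AᵀA = [426176257/3940225 -319629024/3940225; -319629024/3940225 239725993/3940225]; tr = 26636090/157609, det = 28561/157609
λ_max, λ_min = (26636090/157609 ± √709463284605504/24840596881)/2 = 169, 169/157609
κ = σ_max/σ_min = 13/(13/397) = 397.0000
perturbation bound = 397.0000·1/746 = 0.5322


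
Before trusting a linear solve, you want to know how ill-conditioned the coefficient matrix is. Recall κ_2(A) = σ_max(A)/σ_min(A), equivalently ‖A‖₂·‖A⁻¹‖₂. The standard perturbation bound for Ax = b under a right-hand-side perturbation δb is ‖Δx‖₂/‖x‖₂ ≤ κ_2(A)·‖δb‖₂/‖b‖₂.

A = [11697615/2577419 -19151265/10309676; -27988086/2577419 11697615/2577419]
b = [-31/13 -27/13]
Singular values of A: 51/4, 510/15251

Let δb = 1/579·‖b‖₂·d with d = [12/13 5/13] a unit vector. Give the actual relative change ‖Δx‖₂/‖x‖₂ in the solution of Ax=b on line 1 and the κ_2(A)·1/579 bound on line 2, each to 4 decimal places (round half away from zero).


largest singular value 51/4, smallest 510/15251
κ = σ_max/σ_min = (51/4)/(510/15251) = 381.2750
perturbation bound = 381.2750·1/579 = 0.6585
solve Ax = b  →  x = [-34.4321 -82.8410]
‖b‖ = 3.1623, ‖x‖ = 89.7118
re-solving with b+δb shifts x by Δx of norm 0.1633
dividing the unrounded norms, ‖Δx‖/‖x‖ = 0.0018
so the bound overstates the realised error by a factor of ≈ 361.7094 (computed from the unrounded values)

0.0018
0.6585


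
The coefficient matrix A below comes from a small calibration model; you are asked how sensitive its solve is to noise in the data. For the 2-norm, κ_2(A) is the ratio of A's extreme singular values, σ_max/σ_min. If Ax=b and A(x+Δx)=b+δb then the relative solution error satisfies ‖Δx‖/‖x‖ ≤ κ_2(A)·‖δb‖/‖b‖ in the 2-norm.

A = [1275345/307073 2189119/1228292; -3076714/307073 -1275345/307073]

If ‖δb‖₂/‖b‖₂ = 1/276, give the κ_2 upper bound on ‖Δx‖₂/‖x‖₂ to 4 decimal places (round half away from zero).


AᵀA = [65637123709/557951641 109392717375/2231806564; 109392717375/2231806564 182345088169/8927226256]; tr = 7293130577/52823824, det = 4879681/13205956
char-poly roots: 2209/16 and 8836/3301489
κ = σ_max/σ_min = (47/4)/(94/1817) = 227.1250
perturbation bound = 227.1250·1/276 = 0.8229

0.8229


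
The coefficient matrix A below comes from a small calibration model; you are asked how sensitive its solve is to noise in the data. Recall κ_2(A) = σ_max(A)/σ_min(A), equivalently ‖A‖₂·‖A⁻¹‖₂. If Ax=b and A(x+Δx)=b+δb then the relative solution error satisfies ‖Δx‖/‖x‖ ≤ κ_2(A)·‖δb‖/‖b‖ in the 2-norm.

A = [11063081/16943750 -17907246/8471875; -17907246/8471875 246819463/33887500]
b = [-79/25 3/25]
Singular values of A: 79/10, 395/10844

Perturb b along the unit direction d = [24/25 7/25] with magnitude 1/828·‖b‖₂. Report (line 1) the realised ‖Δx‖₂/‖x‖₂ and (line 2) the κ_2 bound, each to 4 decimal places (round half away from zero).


σ_max = 79/10, σ_min = 395/10844
κ_2(A) = (79/10) / (395/10844) = 216.8800
bound on ‖Δx‖/‖x‖: κ·ε = 216.8800·1/828 = 0.2619
solve Ax = b  →  x = [-79.1006 -22.9391]
2-norm of b is 3.1623; of x, 82.3596
re-solving with b+δb shifts x by Δx of norm 0.1048
realised ‖Δx‖/‖x‖ = 0.0013
tightness: 0.0013 against a bound of 0.2619 (unrounded ratio ≈ 0.0049)

0.0013
0.2619


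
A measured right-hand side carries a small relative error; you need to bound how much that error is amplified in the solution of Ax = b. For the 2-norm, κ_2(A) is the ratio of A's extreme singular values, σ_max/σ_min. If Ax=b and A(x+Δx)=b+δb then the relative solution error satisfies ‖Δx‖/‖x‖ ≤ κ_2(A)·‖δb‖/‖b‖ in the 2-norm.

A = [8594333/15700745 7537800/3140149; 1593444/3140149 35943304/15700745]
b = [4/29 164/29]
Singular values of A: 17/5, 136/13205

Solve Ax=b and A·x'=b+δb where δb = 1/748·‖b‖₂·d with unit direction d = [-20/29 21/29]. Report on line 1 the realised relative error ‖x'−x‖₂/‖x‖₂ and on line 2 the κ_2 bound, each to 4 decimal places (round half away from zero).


σ_max = 17/5, σ_min = 136/13205
κ_2(A) = (17/5) / (136/13205) = 330.1250
bound on ‖Δx‖/‖x‖: κ·ε = 330.1250·1/748 = 0.4413
solve Ax = b  →  x = [-378.6514 86.4024]
‖b‖ = 5.6569, ‖x‖ = 388.3841
δb = ε·‖b‖·d = [-0.0052 0.0055]; solving A·Δx = δb gives ‖Δx‖ = 0.7343
dividing the unrounded norms, ‖Δx‖/‖x‖ = 0.0019
realised/bound (from unrounded values) ≈ 0.0043

0.0019
0.4413


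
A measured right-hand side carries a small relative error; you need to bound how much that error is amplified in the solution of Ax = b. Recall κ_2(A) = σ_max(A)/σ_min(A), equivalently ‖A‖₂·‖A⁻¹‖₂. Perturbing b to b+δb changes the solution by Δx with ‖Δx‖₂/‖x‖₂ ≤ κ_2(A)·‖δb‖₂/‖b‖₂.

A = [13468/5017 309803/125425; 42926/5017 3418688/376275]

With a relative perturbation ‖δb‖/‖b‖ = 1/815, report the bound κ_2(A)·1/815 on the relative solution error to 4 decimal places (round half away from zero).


form AᵀA = [2024028500/25170289 6370715260/75510867; 6370715260/75510867 20081965969/226532601] with trace 45538909/269361 and determinant 2856100/269361
solving λ² − 45538909/269361·λ + 2856100/269361 = 0 gives λ = 169, 16900/269361
κ_2(A) = √(λ_max/λ_min) = √(169 / (16900/269361)) = 51.9000
bound on ‖Δx‖/‖x‖: κ·ε = 51.9000·1/815 = 0.0637

0.0637


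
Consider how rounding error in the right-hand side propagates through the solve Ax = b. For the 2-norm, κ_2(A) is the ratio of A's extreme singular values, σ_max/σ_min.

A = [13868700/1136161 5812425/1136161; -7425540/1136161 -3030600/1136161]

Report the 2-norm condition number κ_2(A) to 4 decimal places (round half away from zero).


257.0500

AᵀA = [65871568800/343588453 27445999500/343588453; 27445999500/343588453 11437003125/343588453]; tr = 5946813225/26429881, det = 20250000/26429881
λ_max, λ_min = (5946813225/26429881 ± √35362446712673900625/698538609674161)/2 = 225, 90000/26429881
κ_2(A) = √(λ_max/λ_min) = √(225 / (90000/26429881)) = 257.0500


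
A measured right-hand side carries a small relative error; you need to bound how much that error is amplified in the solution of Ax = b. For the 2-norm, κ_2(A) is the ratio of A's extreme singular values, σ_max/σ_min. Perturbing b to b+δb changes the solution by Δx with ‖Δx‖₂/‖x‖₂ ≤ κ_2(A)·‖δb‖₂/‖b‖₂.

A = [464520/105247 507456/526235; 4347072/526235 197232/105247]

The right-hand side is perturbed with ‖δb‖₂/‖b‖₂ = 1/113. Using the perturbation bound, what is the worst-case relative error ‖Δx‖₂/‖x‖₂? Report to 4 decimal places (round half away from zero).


M = AᵀA = [84053653056/958212025 3782370816/191642405; 3782370816/191642405 4256135424/958212025]. tr(M)=10506816/114005, det(M)=1327104/14250625
eigenvalues of AᵀA: λ = (tr ± √(tr²−4·det))/2 = 2304/25, 576/570025
κ_2(A) = √(λ_max/λ_min) = √((2304/25) / (576/570025)) = 302.0000
worst-case relative error ≤ 302.0000 × 1/113 = 2.6726

2.6726


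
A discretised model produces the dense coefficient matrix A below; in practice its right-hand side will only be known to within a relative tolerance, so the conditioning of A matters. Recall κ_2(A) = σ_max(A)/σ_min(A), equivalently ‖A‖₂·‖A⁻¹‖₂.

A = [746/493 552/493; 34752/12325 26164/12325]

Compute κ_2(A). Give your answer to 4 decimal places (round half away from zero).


290.0000

form AᵀA = [5382436/525625 4036752/525625; 4036752/525625 3027664/525625] with trace 336404/21025 and determinant 64/21025
char-poly roots: 16 and 4/21025
κ = σ_max/σ_min = 4/(2/145) = 290.0000


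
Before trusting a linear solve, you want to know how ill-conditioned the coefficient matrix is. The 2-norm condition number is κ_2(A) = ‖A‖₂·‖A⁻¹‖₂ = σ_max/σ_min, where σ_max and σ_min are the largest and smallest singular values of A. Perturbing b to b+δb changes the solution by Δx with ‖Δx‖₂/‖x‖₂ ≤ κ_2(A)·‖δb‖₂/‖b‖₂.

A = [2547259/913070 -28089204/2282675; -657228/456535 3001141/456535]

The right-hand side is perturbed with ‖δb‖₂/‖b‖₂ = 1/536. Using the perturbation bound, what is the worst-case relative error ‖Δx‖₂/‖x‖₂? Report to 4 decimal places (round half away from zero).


0.6110

AᵀA = [28430183353/2884764100 -157914907722/3605955125; -157914907722/3605955125 3509254546369/18029775625]; tr = 8773214021/42902500, det = 418161601/1072562500
char-poly roots: 20449/100 and 20449/10725625
σ_max=√(20449/100)=(143/10), σ_min=√(20449/10725625)=(143/3275) → κ = 327.5000
κ_2(A)·‖δb‖/‖b‖ = 0.6110


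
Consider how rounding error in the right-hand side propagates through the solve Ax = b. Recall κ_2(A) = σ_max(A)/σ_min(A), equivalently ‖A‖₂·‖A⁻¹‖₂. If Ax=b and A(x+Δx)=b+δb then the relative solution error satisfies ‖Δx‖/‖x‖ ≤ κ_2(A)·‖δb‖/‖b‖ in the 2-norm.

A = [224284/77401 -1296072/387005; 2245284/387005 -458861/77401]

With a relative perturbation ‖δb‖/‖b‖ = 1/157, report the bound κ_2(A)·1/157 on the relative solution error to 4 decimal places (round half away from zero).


0.2500

AᵀA = [21795443104/518245225 -4570800948/103649045; -4570800948/103649045 24026429281/518245225]; tr = 10896997/123245, det = 78074896/15405625
solving λ² − 10896997/123245·λ + 78074896/15405625 = 0 gives λ = 2209/25, 35344/616225
σ_max=√(2209/25)=(47/5), σ_min=√(35344/616225)=(188/785) → κ = 39.2500
worst-case relative error ≤ 39.2500 × 1/157 = 0.2500


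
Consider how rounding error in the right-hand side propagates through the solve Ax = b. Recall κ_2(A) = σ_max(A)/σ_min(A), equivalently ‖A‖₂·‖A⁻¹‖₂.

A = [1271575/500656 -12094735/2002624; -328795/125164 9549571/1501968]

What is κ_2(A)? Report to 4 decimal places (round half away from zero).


form AᵀA = [23546225/1763584 -678086155/21163008; -678086155/21163008 19529106889/253956096] with trace 22919763289/253956096 and determinant 81450625/1015824384
λ_max, λ_min = (22919763289/253956096 ± √525294864341050337521/64493698695561216)/2 = 361/4, 225625/253956096
σ_max=√(361/4)=(19/2), σ_min=√(225625/253956096)=(475/15936) → κ = 318.7200

318.7200


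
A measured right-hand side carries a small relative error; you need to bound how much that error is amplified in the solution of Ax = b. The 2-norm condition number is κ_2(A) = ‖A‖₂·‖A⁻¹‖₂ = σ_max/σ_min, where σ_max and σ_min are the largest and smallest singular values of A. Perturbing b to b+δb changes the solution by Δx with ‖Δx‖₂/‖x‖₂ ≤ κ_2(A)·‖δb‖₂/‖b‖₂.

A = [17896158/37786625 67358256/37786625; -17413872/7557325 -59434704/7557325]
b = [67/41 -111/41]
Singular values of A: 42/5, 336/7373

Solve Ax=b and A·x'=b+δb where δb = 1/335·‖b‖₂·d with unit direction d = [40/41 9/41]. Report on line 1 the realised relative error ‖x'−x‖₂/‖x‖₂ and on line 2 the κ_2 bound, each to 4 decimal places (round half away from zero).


0.0094
0.5502

σ_max = 42/5, σ_min = 336/7373
κ = σ_max/σ_min = (42/5)/(336/7373) = 184.3250
κ_2(A)·‖δb‖/‖b‖ = 0.5502
solve Ax = b  →  x = [-20.9657 6.4870]
‖b‖₂ = 3.1623 and ‖x‖₂ = 21.9464
re-solving with b+δb shifts x by Δx of norm 0.2071
dividing the unrounded norms, ‖Δx‖/‖x‖ = 0.0094
realised/bound (from unrounded values) ≈ 0.0172


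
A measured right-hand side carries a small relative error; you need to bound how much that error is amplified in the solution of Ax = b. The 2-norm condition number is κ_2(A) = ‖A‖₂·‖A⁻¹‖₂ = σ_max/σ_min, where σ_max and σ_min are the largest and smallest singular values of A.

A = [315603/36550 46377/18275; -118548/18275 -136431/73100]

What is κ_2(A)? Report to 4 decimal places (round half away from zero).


365.5000

AᵀA = [6232790673/53436100 908941257/26718050; 908941257/26718050 2121065433/213744400]; tr = 1082089125/8549776, det = 4100625/34199104
solving λ² − 1082089125/8549776·λ + 4100625/34199104 = 0 gives λ = 2025/16, 2025/2137444
κ = σ_max/σ_min = (45/4)/(45/1462) = 365.5000


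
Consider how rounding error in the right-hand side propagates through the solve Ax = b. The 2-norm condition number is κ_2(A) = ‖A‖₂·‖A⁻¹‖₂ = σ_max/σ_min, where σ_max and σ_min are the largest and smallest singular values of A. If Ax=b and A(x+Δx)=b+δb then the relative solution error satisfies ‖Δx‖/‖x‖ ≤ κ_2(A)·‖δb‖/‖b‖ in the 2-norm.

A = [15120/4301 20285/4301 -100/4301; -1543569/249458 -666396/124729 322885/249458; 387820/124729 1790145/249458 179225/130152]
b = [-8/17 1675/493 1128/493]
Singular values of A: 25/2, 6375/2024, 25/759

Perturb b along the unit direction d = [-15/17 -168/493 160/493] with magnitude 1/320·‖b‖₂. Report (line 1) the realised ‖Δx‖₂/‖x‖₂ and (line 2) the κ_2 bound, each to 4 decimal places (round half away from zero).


from the listed singular values, σ₁ = 25/2, σ_n = 25/759
condition number: (25/2) ÷ (25/759) = 379.5000
bound on ‖Δx‖/‖x‖: κ·ε = 379.5000·1/320 = 1.1859
solve Ax = b  →  x = [-0.8608 0.5456 0.7620]
2-norm of b is 4.1231; of x, 1.2725
with δb = [-0.0114 -0.0044 0.0042], A·Δx = δb → ‖Δx‖ = 0.3912
realised ‖Δx‖/‖x‖ = 0.3074
tightness: 0.3074 against a bound of 1.1859 (unrounded ratio ≈ 0.2592)

0.3074
1.1859


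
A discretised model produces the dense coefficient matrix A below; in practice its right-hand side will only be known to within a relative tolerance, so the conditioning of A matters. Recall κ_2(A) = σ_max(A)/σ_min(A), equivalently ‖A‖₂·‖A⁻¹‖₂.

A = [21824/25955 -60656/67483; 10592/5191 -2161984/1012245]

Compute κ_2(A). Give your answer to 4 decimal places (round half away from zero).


AᵀA = [3281048576/673662025 -413400064/80839443; -413400064/80839443 32556116224/6062958225]; tr = 73823488/7209225, det = 262144/180230625
char-poly roots: 256/25 and 1024/7209225
κ = σ_max/σ_min = (16/5)/(32/2685) = 268.5000

268.5000


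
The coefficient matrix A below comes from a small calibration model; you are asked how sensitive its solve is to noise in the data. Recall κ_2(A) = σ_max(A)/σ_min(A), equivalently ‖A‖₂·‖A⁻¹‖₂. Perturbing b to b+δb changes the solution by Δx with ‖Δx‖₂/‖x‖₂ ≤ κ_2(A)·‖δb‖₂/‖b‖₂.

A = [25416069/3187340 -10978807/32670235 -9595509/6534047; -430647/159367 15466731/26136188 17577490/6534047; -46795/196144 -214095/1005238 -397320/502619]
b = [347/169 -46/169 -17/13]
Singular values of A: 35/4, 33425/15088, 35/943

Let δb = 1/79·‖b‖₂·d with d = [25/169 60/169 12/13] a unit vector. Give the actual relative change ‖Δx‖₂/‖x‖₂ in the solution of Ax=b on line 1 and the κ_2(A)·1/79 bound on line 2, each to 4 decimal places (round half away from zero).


0.0310
2.9842

from the listed singular values, σ₁ = 35/4, σ_n = 35/943
condition number: (35/4) ÷ (35/943) = 235.7500
κ_2(A)·‖δb‖/‖b‖ = 2.9842
solve Ax = b  →  x = [0.3458 26.3668 -5.5540]
‖b‖ = 2.4495, ‖x‖ = 26.9476
with δb = [0.0046 0.0110 0.0286], A·Δx = δb → ‖Δx‖ = 0.8354
dividing the unrounded norms, ‖Δx‖/‖x‖ = 0.0310
tightness: 0.0310 against a bound of 2.9842 (unrounded ratio ≈ 0.0104)


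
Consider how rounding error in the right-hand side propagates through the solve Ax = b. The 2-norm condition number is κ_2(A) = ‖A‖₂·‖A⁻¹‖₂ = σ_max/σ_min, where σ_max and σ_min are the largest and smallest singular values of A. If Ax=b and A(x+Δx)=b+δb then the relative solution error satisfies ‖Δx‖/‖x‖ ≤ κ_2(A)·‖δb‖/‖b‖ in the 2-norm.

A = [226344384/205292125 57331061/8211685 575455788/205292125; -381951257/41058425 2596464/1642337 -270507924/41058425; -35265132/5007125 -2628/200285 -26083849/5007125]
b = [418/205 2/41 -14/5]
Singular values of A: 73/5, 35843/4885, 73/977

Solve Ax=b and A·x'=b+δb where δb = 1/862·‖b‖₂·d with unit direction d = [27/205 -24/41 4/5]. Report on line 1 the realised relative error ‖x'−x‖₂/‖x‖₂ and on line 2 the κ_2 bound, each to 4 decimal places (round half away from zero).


largest singular value 73/5, smallest 73/977
κ = σ_max/σ_min = (73/5)/(73/977) = 195.4000
κ_2(A)·‖δb‖/‖b‖ = 0.2267
solve Ax = b  →  x = [15.7422 6.1416 -20.7614]
‖b‖₂ = 3.4641 and ‖x‖₂ = 26.7689
δb = ε·‖b‖·d = [0.0005 -0.0024 0.0032]; solving A·Δx = δb gives ‖Δx‖ = 0.0538
relative error = 0.0020
tightness: 0.0020 against a bound of 0.2267 (unrounded ratio ≈ 0.0089)

0.0020
0.2267


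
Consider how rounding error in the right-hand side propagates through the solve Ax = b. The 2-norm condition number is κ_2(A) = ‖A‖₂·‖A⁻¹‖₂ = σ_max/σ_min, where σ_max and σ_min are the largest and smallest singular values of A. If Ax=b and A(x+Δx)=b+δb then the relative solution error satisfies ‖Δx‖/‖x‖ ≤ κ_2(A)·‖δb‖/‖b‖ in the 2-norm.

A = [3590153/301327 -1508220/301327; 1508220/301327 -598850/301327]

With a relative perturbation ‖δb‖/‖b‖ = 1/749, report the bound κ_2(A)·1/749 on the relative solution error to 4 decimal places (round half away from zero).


form AᵀA = [89727373561/537266041 -37384249140/537266041; -37384249140/537266041 15581946100/537266041] with trace 623132069/3179089 and determinant 6002500/3179089
λ_max, λ_min = (623132069/3179089 ± √388217245489330761/10106606869921)/2 = 196, 30625/3179089
κ = σ_max/σ_min = 14/(175/1783) = 142.6400
bound on ‖Δx‖/‖x‖: κ·ε = 142.6400·1/749 = 0.1904

0.1904


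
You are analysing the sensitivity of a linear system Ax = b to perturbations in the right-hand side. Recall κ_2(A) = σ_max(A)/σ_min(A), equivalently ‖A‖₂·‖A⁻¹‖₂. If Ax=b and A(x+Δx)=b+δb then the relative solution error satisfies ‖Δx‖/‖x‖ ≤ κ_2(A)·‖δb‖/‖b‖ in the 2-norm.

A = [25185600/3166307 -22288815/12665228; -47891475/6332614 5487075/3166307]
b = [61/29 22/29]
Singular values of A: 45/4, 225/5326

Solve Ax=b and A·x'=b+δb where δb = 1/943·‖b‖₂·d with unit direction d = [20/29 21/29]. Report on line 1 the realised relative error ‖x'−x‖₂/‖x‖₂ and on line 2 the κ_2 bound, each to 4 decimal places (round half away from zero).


0.0012
0.2824

from the listed singular values, σ₁ = 45/4, σ_n = 225/5326
κ_2(A) = (45/4) / (225/5326) = 266.3000
worst-case relative error ≤ 266.3000 × 1/943 = 0.2824
solve Ax = b  →  x = [10.4789 46.1680]
‖b‖ = 2.2361, ‖x‖ = 47.3423
Δx = A⁻¹·δb where δb = 1/943·2.2361·d; ‖Δx‖ = 0.0561
relative error = 0.0012
realised/bound (from unrounded values) ≈ 0.0042


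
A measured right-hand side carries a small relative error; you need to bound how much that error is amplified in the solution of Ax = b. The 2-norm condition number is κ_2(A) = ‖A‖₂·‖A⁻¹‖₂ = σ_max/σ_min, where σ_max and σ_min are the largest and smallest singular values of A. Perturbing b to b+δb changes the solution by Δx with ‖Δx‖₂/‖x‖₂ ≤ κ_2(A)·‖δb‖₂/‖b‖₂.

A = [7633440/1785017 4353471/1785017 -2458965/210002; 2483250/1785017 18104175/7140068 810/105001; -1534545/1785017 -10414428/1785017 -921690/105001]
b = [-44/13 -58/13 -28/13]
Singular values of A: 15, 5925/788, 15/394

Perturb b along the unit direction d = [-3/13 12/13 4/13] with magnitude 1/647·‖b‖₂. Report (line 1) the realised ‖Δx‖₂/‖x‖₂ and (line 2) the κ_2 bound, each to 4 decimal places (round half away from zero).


largest singular value 15, smallest 15/394
κ_2(A) = 15 / (15/394) = 394.0000
worst-case relative error ≤ 394.0000 × 1/647 = 0.6090
solve Ax = b  →  x = [-90.6216 48.0301 -22.8033]
‖b‖₂ = 6.0000 and ‖x‖₂ = 105.0673
with δb = [-0.0021 0.0086 0.0029], A·Δx = δb → ‖Δx‖ = 0.2436
dividing the unrounded norms, ‖Δx‖/‖x‖ = 0.0023
tightness: 0.0023 against a bound of 0.6090 (unrounded ratio ≈ 0.0038)

0.0023
0.6090


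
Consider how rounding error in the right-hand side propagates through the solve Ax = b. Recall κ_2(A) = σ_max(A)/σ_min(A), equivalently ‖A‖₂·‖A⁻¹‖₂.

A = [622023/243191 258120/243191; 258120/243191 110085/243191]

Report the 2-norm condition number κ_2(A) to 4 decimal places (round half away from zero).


287.8000

M = AᵀA = [2683660041/349951849 1118175840/349951849; 1118175840/349951849 465944625/349951849]. tr(M)=18636714/2070721, det(M)=2025/2070721
λ_max, λ_min = (18636714/2070721 ± √347310335877696/4287885459841)/2 = 9, 225/2070721
κ_2(A) = √(λ_max/λ_min) = √(9 / (225/2070721)) = 287.8000


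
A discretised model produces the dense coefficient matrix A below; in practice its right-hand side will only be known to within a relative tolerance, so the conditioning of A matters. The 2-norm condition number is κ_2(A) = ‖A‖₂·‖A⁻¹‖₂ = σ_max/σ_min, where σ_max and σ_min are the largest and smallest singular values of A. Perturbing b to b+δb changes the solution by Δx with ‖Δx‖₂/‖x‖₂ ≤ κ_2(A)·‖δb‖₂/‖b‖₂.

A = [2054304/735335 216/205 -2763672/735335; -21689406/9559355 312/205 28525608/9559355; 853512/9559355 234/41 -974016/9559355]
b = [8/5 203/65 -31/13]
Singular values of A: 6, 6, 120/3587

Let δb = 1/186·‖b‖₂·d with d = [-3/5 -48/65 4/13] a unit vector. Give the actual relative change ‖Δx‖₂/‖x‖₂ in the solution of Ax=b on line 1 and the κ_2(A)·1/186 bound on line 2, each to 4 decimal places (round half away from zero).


largest singular value 6, smallest 120/3587
κ_2(A) = 6 / (120/3587) = 179.3500
κ_2(A)·‖δb‖/‖b‖ = 0.9642
solve Ax = b  →  x = [-95.7289 -0.1992 -71.6392]
2-norm of b is 4.2426; of x, 119.5669
re-solving with b+δb shifts x by Δx of norm 0.6818
realised ‖Δx‖/‖x‖ = 0.0057
realised/bound (from unrounded values) ≈ 0.0059

0.0057
0.9642


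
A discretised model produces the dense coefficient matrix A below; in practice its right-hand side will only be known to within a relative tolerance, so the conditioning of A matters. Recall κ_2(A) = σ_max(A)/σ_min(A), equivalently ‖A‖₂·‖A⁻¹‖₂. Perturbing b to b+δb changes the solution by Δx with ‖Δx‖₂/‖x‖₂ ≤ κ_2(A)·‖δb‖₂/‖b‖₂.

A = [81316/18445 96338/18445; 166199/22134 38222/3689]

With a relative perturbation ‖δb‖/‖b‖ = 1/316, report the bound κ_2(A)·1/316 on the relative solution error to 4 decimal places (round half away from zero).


0.1030

AᵀA = [3213132169/42380100 356080241/3531675; 356080241/3531675 158491496/1177225]; tr = 356753041/1695204, det = 17682025/423801
char-poly roots: 841/4 and 84100/423801
κ = σ_max/σ_min = (29/2)/(290/651) = 32.5500
worst-case relative error ≤ 32.5500 × 1/316 = 0.1030


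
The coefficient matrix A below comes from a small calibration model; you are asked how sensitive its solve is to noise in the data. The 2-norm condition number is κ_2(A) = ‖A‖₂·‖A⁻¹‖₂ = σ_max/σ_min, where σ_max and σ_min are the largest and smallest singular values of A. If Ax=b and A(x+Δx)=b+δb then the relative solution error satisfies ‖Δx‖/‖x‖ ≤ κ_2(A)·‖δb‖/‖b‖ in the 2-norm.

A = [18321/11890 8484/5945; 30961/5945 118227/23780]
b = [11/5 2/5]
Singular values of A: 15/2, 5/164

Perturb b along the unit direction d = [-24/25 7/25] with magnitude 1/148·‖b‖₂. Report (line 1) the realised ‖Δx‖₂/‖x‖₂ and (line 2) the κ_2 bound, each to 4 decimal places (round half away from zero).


from the listed singular values, σ₁ = 15/2, σ_n = 5/164
κ = σ_max/σ_min = (15/2)/(5/164) = 246.0000
perturbation bound = 246.0000·1/148 = 1.6622
solve Ax = b  →  x = [45.3379 -47.4115]
2-norm of b is 2.2361; of x, 65.6001
re-solving with b+δb shifts x by Δx of norm 0.4956
dividing the unrounded norms, ‖Δx‖/‖x‖ = 0.0076
realised/bound (from unrounded values) ≈ 0.0045

0.0076
1.6622


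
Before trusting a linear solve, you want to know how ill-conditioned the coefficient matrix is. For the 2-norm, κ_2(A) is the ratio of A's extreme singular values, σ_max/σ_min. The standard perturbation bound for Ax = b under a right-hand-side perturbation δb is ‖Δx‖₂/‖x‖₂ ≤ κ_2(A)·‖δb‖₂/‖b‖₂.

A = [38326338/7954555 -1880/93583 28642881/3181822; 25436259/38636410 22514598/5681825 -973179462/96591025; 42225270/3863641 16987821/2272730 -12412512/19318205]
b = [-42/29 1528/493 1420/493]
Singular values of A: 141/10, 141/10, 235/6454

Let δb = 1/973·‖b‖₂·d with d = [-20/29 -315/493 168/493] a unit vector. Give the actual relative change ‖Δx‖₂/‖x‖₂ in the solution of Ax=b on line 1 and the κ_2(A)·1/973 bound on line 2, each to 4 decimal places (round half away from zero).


0.3980
0.3980

σ_max = 141/10, σ_min = 235/6454
condition number: (141/10) ÷ (235/6454) = 387.2400
perturbation bound = 387.2400·1/973 = 0.3980
solve Ax = b  →  x = [0.1335 0.1702 -0.2320]
‖b‖₂ = 4.4721 and ‖x‖₂ = 0.3172
Δx = A⁻¹·δb where δb = 1/973·4.4721·d; ‖Δx‖ = 0.1262
relative error = 0.3980
so the bound is sharp here: realised error equals the bound


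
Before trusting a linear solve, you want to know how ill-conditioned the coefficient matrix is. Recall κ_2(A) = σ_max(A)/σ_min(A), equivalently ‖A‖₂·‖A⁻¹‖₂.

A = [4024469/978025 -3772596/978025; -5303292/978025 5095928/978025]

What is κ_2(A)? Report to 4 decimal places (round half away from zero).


form AᵀA = [1772850270769/38261316025 -337663118772/7652263205; -337663118772/7652263205 1608038510416/38261316025] with trace 804016357/9099005 and determinant 312299584/1137375625
char-poly roots: 2209/25 and 141376/45495025
σ_max=√(2209/25)=(47/5), σ_min=√(141376/45495025)=(376/6745) → κ = 168.6250

168.6250


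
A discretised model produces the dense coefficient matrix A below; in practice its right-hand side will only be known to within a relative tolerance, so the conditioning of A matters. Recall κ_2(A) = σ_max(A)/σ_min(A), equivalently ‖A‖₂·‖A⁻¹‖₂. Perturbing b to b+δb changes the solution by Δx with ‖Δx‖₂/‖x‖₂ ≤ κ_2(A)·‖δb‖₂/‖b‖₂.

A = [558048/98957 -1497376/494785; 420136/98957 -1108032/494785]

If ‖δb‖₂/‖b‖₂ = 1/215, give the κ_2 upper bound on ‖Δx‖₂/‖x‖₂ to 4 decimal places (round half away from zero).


1.3537

form AᵀA = [487931828800/9792487849 -260226362880/9792487849; -260226362880/9792487849 138794791936/9792487849] with trace 2168604224/33884041 and determinant 1638400/33884041
solving λ² − 2168604224/33884041·λ + 1638400/33884041 = 0 gives λ = 64, 25600/33884041
so κ_2 = √(64 / (25600/33884041)) = 291.0500
perturbation bound = 291.0500·1/215 = 1.3537


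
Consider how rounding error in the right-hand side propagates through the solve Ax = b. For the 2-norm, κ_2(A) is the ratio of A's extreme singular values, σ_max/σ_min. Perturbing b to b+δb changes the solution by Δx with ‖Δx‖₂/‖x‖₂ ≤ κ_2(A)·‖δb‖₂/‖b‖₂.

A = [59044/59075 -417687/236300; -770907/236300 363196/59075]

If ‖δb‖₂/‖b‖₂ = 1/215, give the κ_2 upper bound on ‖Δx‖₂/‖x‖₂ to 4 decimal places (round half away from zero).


0.6465

AᵀA = [1040122729/89340304 -121860900/5583769; -121860900/5583769 3656070049/89340304]; tr = 8124901/154568, det = 707281/4946176
solving λ² − 8124901/154568·λ + 707281/4946176 = 0 gives λ = 841/16, 841/309136
κ_2(A) = √(λ_max/λ_min) = √((841/16) / (841/309136)) = 139.0000
bound on ‖Δx‖/‖x‖: κ·ε = 139.0000·1/215 = 0.6465


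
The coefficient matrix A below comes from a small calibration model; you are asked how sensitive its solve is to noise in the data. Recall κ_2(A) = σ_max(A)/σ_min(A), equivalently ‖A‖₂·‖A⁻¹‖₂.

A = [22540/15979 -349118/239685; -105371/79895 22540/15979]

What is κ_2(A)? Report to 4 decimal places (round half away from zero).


form AᵀA = [28304801/7590025 -3565828/910803; -3565828/910803 280850164/68310225] with trace 636853/81225 and determinant 9604/2030625
solving λ² − 636853/81225·λ + 9604/2030625 = 0 gives λ = 196/25, 49/81225
κ = σ_max/σ_min = (14/5)/(7/285) = 114.0000

114.0000


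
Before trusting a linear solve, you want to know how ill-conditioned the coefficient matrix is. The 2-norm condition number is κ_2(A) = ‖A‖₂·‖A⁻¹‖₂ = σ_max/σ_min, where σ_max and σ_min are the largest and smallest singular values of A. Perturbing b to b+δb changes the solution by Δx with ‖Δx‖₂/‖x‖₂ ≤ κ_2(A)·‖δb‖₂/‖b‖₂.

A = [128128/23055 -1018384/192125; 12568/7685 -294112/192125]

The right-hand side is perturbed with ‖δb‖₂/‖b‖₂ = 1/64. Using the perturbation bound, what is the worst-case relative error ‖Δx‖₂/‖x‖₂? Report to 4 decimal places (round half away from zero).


M = AᵀA = [713535040/21261321 -1132581632/35435535; -1132581632/35435535 1797772544/59059225]. tr(M)=40449856/632025, det(M)=16384/632025
λ_max, λ_min = (40449856/632025 ± √1636149430030336/399455600625)/2 = 64, 256/632025
κ_2(A) = √(λ_max/λ_min) = √(64 / (256/632025)) = 397.5000
bound on ‖Δx‖/‖x‖: κ·ε = 397.5000·1/64 = 6.2109

6.2109


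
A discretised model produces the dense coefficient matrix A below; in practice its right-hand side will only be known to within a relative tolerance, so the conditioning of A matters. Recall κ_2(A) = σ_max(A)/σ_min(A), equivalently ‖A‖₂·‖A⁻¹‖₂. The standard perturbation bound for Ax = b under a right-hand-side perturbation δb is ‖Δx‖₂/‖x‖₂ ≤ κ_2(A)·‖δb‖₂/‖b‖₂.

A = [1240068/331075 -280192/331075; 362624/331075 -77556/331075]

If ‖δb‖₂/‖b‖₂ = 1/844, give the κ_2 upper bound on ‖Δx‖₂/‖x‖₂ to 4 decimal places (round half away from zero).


form AᵀA = [2670823696/175377049 -600929280/175377049; -600929280/175377049 135235984/175377049] with trace 1669280/104329 and determinant 256/104329
λ_max, λ_min = (1669280/104329 ± √2786388885504/10884540241)/2 = 16, 16/104329
σ_max=√16=4, σ_min=√(16/104329)=(4/323) → κ = 323.0000
κ_2(A)·‖δb‖/‖b‖ = 0.3827

0.3827


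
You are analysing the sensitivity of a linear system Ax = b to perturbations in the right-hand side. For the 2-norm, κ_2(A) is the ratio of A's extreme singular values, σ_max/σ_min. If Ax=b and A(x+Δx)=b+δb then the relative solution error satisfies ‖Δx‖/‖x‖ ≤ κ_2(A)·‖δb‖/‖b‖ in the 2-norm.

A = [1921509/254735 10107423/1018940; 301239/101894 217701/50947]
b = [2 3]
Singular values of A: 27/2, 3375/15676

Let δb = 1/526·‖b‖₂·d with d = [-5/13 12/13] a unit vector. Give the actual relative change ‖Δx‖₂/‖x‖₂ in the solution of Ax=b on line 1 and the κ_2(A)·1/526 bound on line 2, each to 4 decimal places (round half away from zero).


0.0034
0.1192

largest singular value 27/2, smallest 3375/15676
κ = σ_max/σ_min = (27/2)/(3375/15676) = 62.7040
worst-case relative error ≤ 62.7040 × 1/526 = 0.1192
solve Ax = b  →  x = [-7.2983 5.7515]
2-norm of b is 3.6056; of x, 9.2921
with δb = [-0.0026 0.0063], A·Δx = δb → ‖Δx‖ = 0.0318
realised ‖Δx‖/‖x‖ = 0.0034
realised/bound (from unrounded values) ≈ 0.0287
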